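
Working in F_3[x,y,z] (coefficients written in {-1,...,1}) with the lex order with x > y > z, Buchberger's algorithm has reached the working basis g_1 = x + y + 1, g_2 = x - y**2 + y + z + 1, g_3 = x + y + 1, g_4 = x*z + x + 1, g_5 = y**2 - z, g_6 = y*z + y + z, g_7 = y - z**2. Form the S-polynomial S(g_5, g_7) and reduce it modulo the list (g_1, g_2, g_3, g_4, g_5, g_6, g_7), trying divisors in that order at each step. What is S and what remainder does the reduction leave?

S(g_5, g_7) = y*z**2 - z; remainder on division = 0.

lcm(LM(g_5), LM(g_7)) = y**2.
S = (lcm/LT(g_5))·g_5 − (lcm/LT(g_7))·g_7 = y*z**2 - z.
Reduce S modulo (g_1, g_2, g_3, g_4, g_5, g_6, g_7) in that order:
  leading term y*z**2: subtract (z)·g_6 from y*z**2 - z → -y*z - z**2 - z
  leading term y*z: subtract (-1)·g_6 from -y*z - z**2 - z → y - z**2
  leading term y: subtract (1)·g_7 from y - z**2 → 0
The remainder is 0, so this S-polynomial contributes no new basis element.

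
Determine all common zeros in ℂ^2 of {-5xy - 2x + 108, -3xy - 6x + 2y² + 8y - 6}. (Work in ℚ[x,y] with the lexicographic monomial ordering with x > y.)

Compute a lex Gröbner basis by Buchberger's algorithm.
f_1 = -5xy - 2x + 108, LT = xy.
f_2 = -3xy - 6x + 2y² + 8y - 6, LT = xy.

S(f_1,f_2): lcm = xy. S = -8/5x + ⅔y² + 8/3y - 118/5.
  leading term x: no divisor's leading term divides it; move -8/5x to the remainder.
  leading term y²: no divisor's leading term divides it; move ⅔y² to the remainder.
  leading term y: no divisor's leading term divides it; move 8/3y to the remainder.
  leading term 1: no divisor's leading term divides it; move -118/5 to the remainder.
  remainder -8/5x + ⅔y² + 8/3y - 118/5 ≠ 0; add h_3 = -8/5x + ⅔y² + 8/3y - 118/5 to the basis.

S(f_1,h_3): lcm = xy. S = ⅖x + 5/12y³ + 5/3y² - 59/4y - 108/5.
  leading term x: subtract (-¼)·h_3 from ⅖x + 5/12y³ + 5/3y² - 59/4y - 108/5 → 5/12y³ + 11/6y² - 169/12y - 55/2
  leading term y³: no divisor's leading term divides it; move 5/12y³ to the remainder.
  leading term y²: no divisor's leading term divides it; move 11/6y² to the remainder.
  leading term y: no divisor's leading term divides it; move -169/12y to the remainder.
  leading term 1: no divisor's leading term divides it; move -55/2 to the remainder.
  remainder 5/12y³ + 11/6y² - 169/12y - 55/2 ≠ 0; add h_4 = 5/12y³ + 11/6y² - 169/12y - 55/2 to the basis.

S(f_2,h_3): lcm = xy. S = 2x + 5/12y³ + y² - 209/12y + 2.
  leading term x: subtract (-5/4)·h_3 from 2x + 5/12y³ + y² - 209/12y + 2 → 5/12y³ + 11/6y² - 169/12y - 55/2
  leading term y³: subtract (1)·h_4 from 5/12y³ + 11/6y² - 169/12y - 55/2 → 0
  remainder 0.

S(f_1,h_4): lcm = xy³. S = -4xy² + 169/5xy + 66x - 108/5y².
  leading term xy²: subtract (⅘y)·f_1 from -4xy² + 169/5xy + 66x - 108/5y² → 177/5xy + 66x - 108/5y² - 432/5y
  leading term xy: subtract (-177/25)·f_1 from 177/5xy + 66x - 108/5y² - 432/5y → 1296/25x - 108/5y² - 432/5y + 19116/25
  leading term x: subtract (-162/5)·h_3 from 1296/25x - 108/5y² - 432/5y + 19116/25 → 0
  remainder 0.

S(f_2,h_4): lcm = xy³. S = -12/5xy² + 169/5xy + 66x - ⅔y⁴ - 8/3y³ + 2y².
  leading term xy²: subtract (12/25y)·f_1 from -12/5xy² + 169/5xy + 66x - ⅔y⁴ - 8/3y³ + 2y² → 869/25xy + 66x - ⅔y⁴ - 8/3y³ + 2y² - 1296/25y
  leading term xy: subtract (-869/125)·f_1 from 869/25xy + 66x - ⅔y⁴ - 8/3y³ + 2y² - 1296/25y → 6512/125x - ⅔y⁴ - 8/3y³ + 2y² - 1296/25y + 93852/125
  leading term x: subtract (-814/25)·h_3 from 6512/125x - ⅔y⁴ - 8/3y³ + 2y² - 1296/25y + 93852/125 → -⅔y⁴ - 8/3y³ + 1778/75y² + 2624/75y - 88/5
  leading term y⁴: subtract (-8/5y)·h_4 from -⅔y⁴ - 8/3y³ + 1778/75y² + 2624/75y - 88/5 → 4/15y³ + 88/75y² - 676/75y - 88/5
  leading term y³: subtract (16/25)·h_4 from 4/15y³ + 88/75y² - 676/75y - 88/5 → 0
  remainder 0.

S(h_3,h_4): leading monomials are coprime, so the S-polynomial reduces to 0 (Buchberger's first criterion).
Every S-polynomial of the final basis reduces to 0, so we have a Gröbner basis.
Inter-reduce: drop elements whose leading term is divisible by another's, tail-reduce, and make monic.
Reduced Gröbner basis: {x - 5/12y² - 5/3y + 59/4, y³ + 22/5y² - 169/5y - 66}.

A lex Gröbner basis eliminates variables successively. Here y³ + 22/5y² - 169/5y - 66 depends only on y, with roots {5, -47/10 - sqrt(889)/10, -47/10 + sqrt(889)/10}; lifting each root through the earlier basis elements recovers the full solutions.
  y = 5: the earlier basis element becomes x - 4 = 0, giving x = 4 — point (4, 5).
  y = -47/10 - sqrt(889)/10: the earlier basis element becomes x - 9*sqrt(889)/40 + 387/40 = 0, giving x = -387/40 + 9*sqrt(889)/40 — point (-387/40 + 9*sqrt(889)/40, -47/10 - sqrt(889)/10).
  y = -47/10 + sqrt(889)/10: the earlier basis element becomes x + 9*sqrt(889)/40 + 387/40 = 0, giving x = -387/40 - 9*sqrt(889)/40 — point (-387/40 - 9*sqrt(889)/40, -47/10 + sqrt(889)/10).
Substituting each solution back into the original system confirms all equations vanish.
This is the nonlinear analogue of row-reducing a linear system.

{(4, 5), (-387/40 + 9*sqrt(889)/40, -47/10 - sqrt(889)/10), (-387/40 - 9*sqrt(889)/40, -47/10 + sqrt(889)/10)}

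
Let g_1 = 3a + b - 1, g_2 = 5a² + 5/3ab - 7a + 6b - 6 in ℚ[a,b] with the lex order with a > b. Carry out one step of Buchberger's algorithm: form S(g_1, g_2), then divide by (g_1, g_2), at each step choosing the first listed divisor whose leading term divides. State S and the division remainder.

S(g_1, g_2) = 16/15a - 6/5b + 6/5; remainder on division = -14/9b + 14/9.

lcm(LM(g_1), LM(g_2)) = a².
S = (lcm/LT(g_1))·g_1 − (lcm/LT(g_2))·g_2 = 16/15a - 6/5b + 6/5.
Reduce S modulo (g_1, g_2) in that order:
  leading term a: subtract (16/45)·g_1 from 16/15a - 6/5b + 6/5 → -14/9b + 14/9
  leading term b: no divisor's leading term divides it; move -14/9b to the remainder.
  leading term 1: no divisor's leading term divides it; move 14/9 to the remainder.
The remainder -14/9b + 14/9 is nonzero, so it would be added as the next basis element.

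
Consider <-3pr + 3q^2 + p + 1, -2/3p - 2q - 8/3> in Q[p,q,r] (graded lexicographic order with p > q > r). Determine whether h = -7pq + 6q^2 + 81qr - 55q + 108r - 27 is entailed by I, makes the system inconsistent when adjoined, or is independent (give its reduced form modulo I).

First compute the reduced Gröbner basis of I by Buchberger's algorithm.
f_1 = -3pr + 3q^2 + p + 1, LT = pr.
f_2 = -2/3p - 2q - 8/3, LT = p.

S(f_1,f_2): lcm = pr. S = -q^2 - 3qr - 1/3p - 4r - 1/3.
  reduce S modulo (f_1, f_2):
  remainder -q^2 - 3qr + q - 4r + 1 ≠ 0; add k_3 = -q^2 - 3qr + q - 4r + 1 to the basis.

The other S-polynomials (S(f_1,k_3), S(f_2,k_3)) all reduce to 0 modulo the current basis, so we have a Gröbner basis.
Inter-reduce: drop elements whose leading term is divisible by another's, tail-reduce, and make monic.
Reduced Gröbner basis: {q^2 + 3qr - q + 4r - 1, p + 3q + 4}.
Label its elements g_1 = q^2 + 3qr - q + 4r - 1, g_2 = p + 3q + 4.

Reduce h = -7pq + 6q^2 + 81qr - 55q + 108r - 27 modulo G:
  leading term pq: subtract (-7q)·g_2 from -7pq + 6q^2 + 81qr - 55q + 108r - 27 → 27q^2 + 81qr - 27q + 108r - 27
  leading term q^2: subtract (27)·g_1 from 27q^2 + 81qr - 27q + 108r - 27 → 0
  normal form = 0.
Since the normal form is 0, h ∈ I.

-7pq + 6q^2 + 81qr - 55q + 108r - 27 lies in I (it reduces to 0).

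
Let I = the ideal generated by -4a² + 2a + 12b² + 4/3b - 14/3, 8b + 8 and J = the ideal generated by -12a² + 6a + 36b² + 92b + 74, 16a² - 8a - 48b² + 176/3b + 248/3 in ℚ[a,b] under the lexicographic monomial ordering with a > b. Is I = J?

Yes, the ideals are equal.

Equality of ideals is decidable: compute both reduced Gröbner bases (unique for the ordering) and check whether they agree.
Buchberger on the first generating set:
f_1 = -4a² + 2a + 12b² + 4/3b - 14/3, LT = a².
f_2 = 8b + 8, LT = b.

S(f_1,f_2): leading monomials are coprime, so the S-polynomial reduces to 0 (Buchberger's first criterion).
Every S-polynomial of the final basis reduces to 0, so we have a Gröbner basis.
Inter-reduce: drop elements whose leading term is divisible by another's, tail-reduce, and make monic.
Reduced Gröbner basis: {a² - ½a - 3/2, b + 1}.

Buchberger on the second generating set:
h_1 = -12a² + 6a + 36b² + 92b + 74, LT = a².
h_2 = 16a² - 8a - 48b² + 176/3b + 248/3, LT = a².

S(h_1,h_2): lcm = a². S = -34/3b - 34/3.
  leading term b: no divisor's leading term divides it; move -34/3b to the remainder.
  leading term 1: no divisor's leading term divides it; move -34/3 to the remainder.
  remainder -34/3b - 34/3 ≠ 0; add k_3 = -34/3b - 34/3 to the basis.

S(h_1,k_3): leading monomials are coprime, so the S-polynomial reduces to 0 (Buchberger's first criterion).
S(h_2,k_3): leading monomials are coprime, so the S-polynomial reduces to 0 (Buchberger's first criterion).
Every S-polynomial of the final basis reduces to 0, so we have a Gröbner basis.
Inter-reduce: drop elements whose leading term is divisible by another's, tail-reduce, and make monic.
Reduced Gröbner basis: {a² - ½a - 3/2, b + 1}.

Same reduced basis, so the two generating sets span the same ideal.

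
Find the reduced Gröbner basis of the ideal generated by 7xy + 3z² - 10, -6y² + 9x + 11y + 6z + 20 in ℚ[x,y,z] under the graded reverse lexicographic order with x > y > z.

G = {z⁴ - 49/6x³ - 49/9x²z + 77/18xz² - 490/27x² - 20/3z² - 385/27x + 100/9, yz² + 7/2x² + 7/3xz - 11/6z² + 70/9x - 10/3y + 55/9, xy + 3/7z² - 10/7, y² - 3/2x - 11/6y - z - 10/3}

The reduced Gröbner basis is the canonical form of the ideal for this ordering.

f_1 = 7xy + 3z² - 10, LT = xy.
f_2 = -6y² + 9x + 11y + 6z + 20, LT = y².

S(f_1,f_2): lcm = xy². S = 3/7yz² + 3/2x² + 11/6xy + xz + 10/3x - 10/7y.
  leading term yz²: no divisor's leading term divides it; move 3/7yz² to the remainder.
  leading term x²: no divisor's leading term divides it; move 3/2x² to the remainder.
  leading term xy: subtract (11/42)·f_1 from 11/6xy + xz + 10/3x - 10/7y → xz - 11/14z² + 10/3x - 10/7y + 55/21
  leading term xz: no divisor's leading term divides it; move xz to the remainder.
  leading term z²: no divisor's leading term divides it; move -11/14z² to the remainder.
  leading term x: no divisor's leading term divides it; move 10/3x to the remainder.
  leading term y: no divisor's leading term divides it; move -10/7y to the remainder.
  leading term 1: no divisor's leading term divides it; move 55/21 to the remainder.
  remainder 3/7yz² + 3/2x² + xz - 11/14z² + 10/3x - 10/7y + 55/21 ≠ 0; add g_3 = 3/7yz² + 3/2x² + xz - 11/14z² + 10/3x - 10/7y + 55/21 to the basis.

S(f_1,g_3): lcm = xyz². S = 3/7z⁴ - 7/2x³ - 7/3x²z + 11/6xz² - 70/9x² + 10/3xy - 10/7z² - 55/9x.
  leading term z⁴: no divisor's leading term divides it; move 3/7z⁴ to the remainder.
  leading term x³: no divisor's leading term divides it; move -7/2x³ to the remainder.
  leading term x²z: no divisor's leading term divides it; move -7/3x²z to the remainder.
  leading term xz²: no divisor's leading term divides it; move 11/6xz² to the remainder.
  leading term x²: no divisor's leading term divides it; move -70/9x² to the remainder.
  leading term xy: subtract (10/21)·f_1 from 10/3xy - 10/7z² - 55/9x → -20/7z² - 55/9x + 100/21
  leading term z²: no divisor's leading term divides it; move -20/7z² to the remainder.
  leading term x: no divisor's leading term divides it; move -55/9x to the remainder.
  leading term 1: no divisor's leading term divides it; move 100/21 to the remainder.
  remainder 3/7z⁴ - 7/2x³ - 7/3x²z + 11/6xz² - 70/9x² - 20/7z² - 55/9x + 100/21 ≠ 0; add g_4 = 3/7z⁴ - 7/2x³ - 7/3x²z + 11/6xz² - 70/9x² - 20/7z² - 55/9x + 100/21 to the basis.

The other S-polynomials (S(f_2,g_3), S(f_1,g_4), S(f_2,g_4), S(g_3,g_4)) all reduce to 0 modulo the current basis, so we have a Gröbner basis.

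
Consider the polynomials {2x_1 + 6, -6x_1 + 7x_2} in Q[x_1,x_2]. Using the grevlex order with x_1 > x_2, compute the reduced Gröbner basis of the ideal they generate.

f_1 = 2x_1 + 6, LT = x_1.
f_2 = -6x_1 + 7x_2, LT = x_1.

S(f_1,f_2): lcm = x_1. S = 7/6x_2 + 3.
  leading term x_2: no divisor's leading term divides it; move 7/6x_2 to the remainder.
  leading term 1: no divisor's leading term divides it; move 3 to the remainder.
  remainder 7/6x_2 + 3 ≠ 0; add g_3 = 7/6x_2 + 3 to the basis.

S(f_1,g_3): leading monomials are coprime, so the S-polynomial reduces to 0 (Buchberger's first criterion).
S(f_2,g_3): leading monomials are coprime, so the S-polynomial reduces to 0 (Buchberger's first criterion).
Every S-polynomial of the final basis reduces to 0, so we have a Gröbner basis.
Inter-reduce: drop elements whose leading term is divisible by another's, tail-reduce, and make monic.

G = {x_1 + 3, x_2 + 18/7}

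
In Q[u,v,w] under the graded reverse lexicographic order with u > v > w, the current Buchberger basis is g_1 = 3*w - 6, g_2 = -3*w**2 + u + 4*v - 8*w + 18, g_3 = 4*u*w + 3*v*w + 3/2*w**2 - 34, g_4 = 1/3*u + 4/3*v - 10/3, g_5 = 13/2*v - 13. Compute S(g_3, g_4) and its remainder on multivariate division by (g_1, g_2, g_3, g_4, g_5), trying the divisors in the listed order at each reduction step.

lcm(LM(g_3), LM(g_4)) = u*w.
S = (lcm/LT(g_3))·g_3 − (lcm/LT(g_4))·g_4 = -13/4*v*w + 3/8*w**2 + 10*w - 17/2.
Reduce S modulo (g_1, g_2, g_3, g_4, g_5) in that order:
  leading term v*w: subtract (-13/12*v)·g_1 from -13/4*v*w + 3/8*w**2 + 10*w - 17/2 → 3/8*w**2 - 13/2*v + 10*w - 17/2
  leading term w**2: subtract (1/8*w)·g_1 from 3/8*w**2 - 13/2*v + 10*w - 17/2 → -13/2*v + 43/4*w - 17/2
  leading term v: subtract (-1)·g_5 from -13/2*v + 43/4*w - 17/2 → 43/4*w - 43/2
  leading term w: subtract (43/12)·g_1 from 43/4*w - 43/2 → 0
The remainder is 0, so this S-polynomial contributes no new basis element.
An S-polynomial is built so that the two leading terms cancel; whether anything survives reduction is exactly the Gröbner-basis criterion.

S(g_3, g_4) = -13/4*v*w + 3/8*w**2 + 10*w - 17/2; remainder on division = 0.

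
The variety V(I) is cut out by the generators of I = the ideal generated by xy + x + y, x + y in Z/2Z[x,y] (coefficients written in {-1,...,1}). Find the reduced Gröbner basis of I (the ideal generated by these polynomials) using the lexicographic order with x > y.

G = {x + y, y^{2}}

This is the nonlinear analogue of row-reducing a linear system.

f_1 = xy + x + y, LT = xy.
f_2 = x + y, LT = x.

S(f_1,f_2): lcm = xy. S = x + y^{2} + y.
  reduce S modulo (f_1, f_2):
  remainder y^{2} ≠ 0; add g_3 = y^{2} to the basis.

The other S-polynomials (S(f_1,g_3), S(f_2,g_3)) all reduce to 0 modulo the current basis, so we have a Gröbner basis.
Inter-reduce: drop elements whose leading term is divisible by another's, tail-reduce, and make monic.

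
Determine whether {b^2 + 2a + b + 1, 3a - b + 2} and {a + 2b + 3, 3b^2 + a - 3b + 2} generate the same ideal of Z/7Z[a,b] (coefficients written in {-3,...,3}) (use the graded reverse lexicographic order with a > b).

No, the ideals differ.

Since reduced Gröbner bases are canonical representatives of ideals under a given ordering, it suffices to compute and compare them.
Buchberger on the first generating set:
f_1 = b^2 + 2a + b + 1, LT = b^2.
f_2 = 3a - b + 2, LT = a.

S(f_1,f_2): leading monomials are coprime, so the S-polynomial reduces to 0 (Buchberger's first criterion).
Every S-polynomial of the final basis reduces to 0, so we have a Gröbner basis.
Inter-reduce: drop elements whose leading term is divisible by another's, tail-reduce, and make monic.
Reduced Gröbner basis: {b^2 - 3b + 2, a + 2b + 3}.

Buchberger on the second generating set:
h_1 = a + 2b + 3, LT = a.
h_2 = 3b^2 + a - 3b + 2, LT = b^2.

S(h_1,h_2): leading monomials are coprime, so the S-polynomial reduces to 0 (Buchberger's first criterion).
Every S-polynomial of the final basis reduces to 0, so we have a Gröbner basis.
Inter-reduce: drop elements whose leading term is divisible by another's, tail-reduce, and make monic.
Reduced Gröbner basis: {b^2 + 3b + 2, a + 2b + 3}.

Since the reduced bases disagree, the two ideals are not the same.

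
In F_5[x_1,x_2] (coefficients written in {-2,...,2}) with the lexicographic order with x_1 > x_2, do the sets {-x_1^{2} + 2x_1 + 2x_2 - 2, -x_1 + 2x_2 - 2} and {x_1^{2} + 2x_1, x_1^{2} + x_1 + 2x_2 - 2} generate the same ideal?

Equality of ideals is decidable: compute both reduced Gröbner bases (unique for the ordering) and check whether they agree.
Buchberger on the first generating set:
f_1 = -x_1^{2} + 2x_1 + 2x_2 - 2, LT = x_1^{2}.
f_2 = -x_1 + 2x_2 - 2, LT = x_1.

S(f_1,f_2): lcm = x_1^{2}. S = 2x_1x_2 + x_1 - 2x_2 + 2.
  leading term x_1x_2: subtract (-2x_2)·f_2 from 2x_1x_2 + x_1 - 2x_2 + 2 → x_1 - x_2^{2} - x_2 + 2
  leading term x_1: subtract (-1)·f_2 from x_1 - x_2^{2} - x_2 + 2 → -x_2^{2} + x_2
  leading term x_2^{2}: no divisor's leading term divides it; move -x_2^{2} to the remainder.
  leading term x_2: no divisor's leading term divides it; move x_2 to the remainder.
  remainder -x_2^{2} + x_2 ≠ 0; add g_3 = -x_2^{2} + x_2 to the basis.

S(f_1,g_3): leading monomials are coprime, so the S-polynomial reduces to 0 (Buchberger's first criterion).
S(f_2,g_3): leading monomials are coprime, so the S-polynomial reduces to 0 (Buchberger's first criterion).
Every S-polynomial of the final basis reduces to 0, so we have a Gröbner basis.
Inter-reduce: drop elements whose leading term is divisible by another's, tail-reduce, and make monic.
Reduced Gröbner basis: {x_1 - 2x_2 + 2, x_2^{2} - x_2}.

Buchberger on the second generating set:
h_1 = x_1^{2} + 2x_1, LT = x_1^{2}.
h_2 = x_1^{2} + x_1 + 2x_2 - 2, LT = x_1^{2}.

S(h_1,h_2): lcm = x_1^{2}. S = x_1 - 2x_2 + 2.
  leading term x_1: no divisor's leading term divides it; move x_1 to the remainder.
  leading term x_2: no divisor's leading term divides it; move -2x_2 to the remainder.
  leading term 1: no divisor's leading term divides it; move 2 to the remainder.
  remainder x_1 - 2x_2 + 2 ≠ 0; add k_3 = x_1 - 2x_2 + 2 to the basis.

S(h_1,k_3): lcm = x_1^{2}. S = 2x_1x_2.
  leading term x_1x_2: subtract (2x_2)·k_3 from 2x_1x_2 → -x_2^{2} + x_2
  leading term x_2^{2}: no divisor's leading term divides it; move -x_2^{2} to the remainder.
  leading term x_2: no divisor's leading term divides it; move x_2 to the remainder.
  remainder -x_2^{2} + x_2 ≠ 0; add k_4 = -x_2^{2} + x_2 to the basis.

S(h_2,k_3): lcm = x_1^{2}. S = 2x_1x_2 - x_1 + 2x_2 - 2.
  leading term x_1x_2: subtract (2x_2)·k_3 from 2x_1x_2 - x_1 + 2x_2 - 2 → -x_1 - x_2^{2} - 2x_2 - 2
  leading term x_1: subtract (-1)·k_3 from -x_1 - x_2^{2} - 2x_2 - 2 → -x_2^{2} + x_2
  leading term x_2^{2}: subtract (1)·k_4 from -x_2^{2} + x_2 → 0
  remainder 0.

S(h_1,k_4): leading monomials are coprime, so the S-polynomial reduces to 0 (Buchberger's first criterion).
S(h_2,k_4): leading monomials are coprime, so the S-polynomial reduces to 0 (Buchberger's first criterion).
S(k_3,k_4): leading monomials are coprime, so the S-polynomial reduces to 0 (Buchberger's first criterion).
Every S-polynomial of the final basis reduces to 0, so we have a Gröbner basis.
Inter-reduce: drop elements whose leading term is divisible by another's, tail-reduce, and make monic.
Reduced Gröbner basis: {x_1 - 2x_2 + 2, x_2^{2} - x_2}.

The two bases agree; hence the ideals are identical.

Yes, the ideals are equal.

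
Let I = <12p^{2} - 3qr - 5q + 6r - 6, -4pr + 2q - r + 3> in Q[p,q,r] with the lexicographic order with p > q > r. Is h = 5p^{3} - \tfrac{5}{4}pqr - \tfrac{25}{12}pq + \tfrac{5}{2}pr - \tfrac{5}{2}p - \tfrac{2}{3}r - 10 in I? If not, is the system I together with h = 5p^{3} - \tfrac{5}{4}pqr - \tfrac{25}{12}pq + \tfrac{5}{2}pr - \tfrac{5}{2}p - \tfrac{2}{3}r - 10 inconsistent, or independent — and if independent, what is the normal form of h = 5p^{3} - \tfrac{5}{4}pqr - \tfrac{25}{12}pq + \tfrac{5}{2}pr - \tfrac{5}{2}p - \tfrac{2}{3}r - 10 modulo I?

5p^{3} - \tfrac{5}{4}pqr - \tfrac{25}{12}pq + \tfrac{5}{2}pr - \tfrac{5}{2}p - \tfrac{2}{3}r - 10 is independent of I; its normal form modulo I is -\tfrac{2}{3}r - 10.

First compute the reduced Gröbner basis of I by Buchberger's algorithm.
f_1 = 12p^{2} - 3qr - 5q + 6r - 6, LT = p^{2}.
f_2 = -4pr + 2q - r + 3, LT = pr.

S(f_1,f_2): lcm = p^{2}r. S = \tfrac{1}{2}pq - \tfrac{1}{4}pr + \tfrac{3}{4}p - \tfrac{1}{4}qr^{2} - \tfrac{5}{12}qr + \tfrac{1}{2}r^{2} - \tfrac{1}{2}r.
  leading term pq: no divisor's leading term divides it; move \tfrac{1}{2}pq to the remainder.
  leading term pr: subtract (\tfrac{1}{16})·f_2 from -\tfrac{1}{4}pr + \tfrac{3}{4}p - \tfrac{1}{4}qr^{2} - \tfrac{5}{12}qr + \tfrac{1}{2}r^{2} - \tfrac{1}{2}r → \tfrac{3}{4}p - \tfrac{1}{4}qr^{2} - \tfrac{5}{12}qr - \tfrac{1}{8}q + \tfrac{1}{2}r^{2} - \tfrac{7}{16}r - \tfrac{3}{16}
  leading term p: no divisor's leading term divides it; move \tfrac{3}{4}p to the remainder.
  leading term qr^{2}: no divisor's leading term divides it; move -\tfrac{1}{4}qr^{2} to the remainder.
  leading term qr: no divisor's leading term divides it; move -\tfrac{5}{12}qr to the remainder.
  leading term q: no divisor's leading term divides it; move -\tfrac{1}{8}q to the remainder.
  leading term r^{2}: no divisor's leading term divides it; move \tfrac{1}{2}r^{2} to the remainder.
  leading term r: no divisor's leading term divides it; move -\tfrac{7}{16}r to the remainder.
  leading term 1: no divisor's leading term divides it; move -\tfrac{3}{16} to the remainder.
  remainder \tfrac{1}{2}pq + \tfrac{3}{4}p - \tfrac{1}{4}qr^{2} - \tfrac{5}{12}qr - \tfrac{1}{8}q + \tfrac{1}{2}r^{2} - \tfrac{7}{16}r - \tfrac{3}{16} ≠ 0; add k_3 = \tfrac{1}{2}pq + \tfrac{3}{4}p - \tfrac{1}{4}qr^{2} - \tfrac{5}{12}qr - \tfrac{1}{8}q + \tfrac{1}{2}r^{2} - \tfrac{7}{16}r - \tfrac{3}{16} to the basis.

S(f_2,k_3): lcm = pqr. S = -\tfrac{3}{2}pr - \tfrac{1}{2}q^{2} + \tfrac{1}{2}qr^{3} + \tfrac{5}{6}qr^{2} + \tfrac{1}{2}qr - \tfrac{3}{4}q - r^{3} + \tfrac{7}{8}r^{2} + \tfrac{3}{8}r.
  leading term pr: subtract (\tfrac{3}{8})·f_2 from -\tfrac{3}{2}pr - \tfrac{1}{2}q^{2} + \tfrac{1}{2}qr^{3} + \tfrac{5}{6}qr^{2} + \tfrac{1}{2}qr - \tfrac{3}{4}q - r^{3} + \tfrac{7}{8}r^{2} + \tfrac{3}{8}r → -\tfrac{1}{2}q^{2} + \tfrac{1}{2}qr^{3} + \tfrac{5}{6}qr^{2} + \tfrac{1}{2}qr - \tfrac{3}{2}q - r^{3} + \tfrac{7}{8}r^{2} + \tfrac{3}{4}r - \tfrac{9}{8}
  leading term q^{2}: no divisor's leading term divides it; move -\tfrac{1}{2}q^{2} to the remainder.
  leading term qr^{3}: no divisor's leading term divides it; move \tfrac{1}{2}qr^{3} to the remainder.
  leading term qr^{2}: no divisor's leading term divides it; move \tfrac{5}{6}qr^{2} to the remainder.
  leading term qr: no divisor's leading term divides it; move \tfrac{1}{2}qr to the remainder.
  leading term q: no divisor's leading term divides it; move -\tfrac{3}{2}q to the remainder.
  leading term r^{3}: no divisor's leading term divides it; move -r^{3} to the remainder.
  leading term r^{2}: no divisor's leading term divides it; move \tfrac{7}{8}r^{2} to the remainder.
  leading term r: no divisor's leading term divides it; move \tfrac{3}{4}r to the remainder.
  leading term 1: no divisor's leading term divides it; move -\tfrac{9}{8} to the remainder.
  remainder -\tfrac{1}{2}q^{2} + \tfrac{1}{2}qr^{3} + \tfrac{5}{6}qr^{2} + \tfrac{1}{2}qr - \tfrac{3}{2}q - r^{3} + \tfrac{7}{8}r^{2} + \tfrac{3}{4}r - \tfrac{9}{8} ≠ 0; add k_4 = -\tfrac{1}{2}q^{2} + \tfrac{1}{2}qr^{3} + \tfrac{5}{6}qr^{2} + \tfrac{1}{2}qr - \tfrac{3}{2}q - r^{3} + \tfrac{7}{8}r^{2} + \tfrac{3}{4}r - \tfrac{9}{8} to the basis.

The other S-polynomials (S(f_1,k_3), S(f_1,k_4), S(f_2,k_4), S(k_3,k_4)) all reduce to 0 modulo the current basis, so we have a Gröbner basis.
Inter-reduce: drop elements whose leading term is divisible by another's, tail-reduce, and make monic.
Reduced Gröbner basis: {p^{2} - \tfrac{1}{4}qr - \tfrac{5}{12}q + \tfrac{1}{2}r - \tfrac{1}{2}, pq + \tfrac{3}{2}p - \tfrac{1}{2}qr^{2} - \tfrac{5}{6}qr - \tfrac{1}{4}q + r^{2} - \tfrac{7}{8}r - \tfrac{3}{8}, pr - \tfrac{1}{2}q + \tfrac{1}{4}r - \tfrac{3}{4}, q^{2} - qr^{3} - \tfrac{5}{3}qr^{2} - qr + 3q + 2r^{3} - \tfrac{7}{4}r^{2} - \tfrac{3}{2}r + \tfrac{9}{4}}.
Label its elements g_1 = p^{2} - \tfrac{1}{4}qr - \tfrac{5}{12}q + \tfrac{1}{2}r - \tfrac{1}{2}, g_2 = pq + \tfrac{3}{2}p - \tfrac{1}{2}qr^{2} - \tfrac{5}{6}qr - \tfrac{1}{4}q + r^{2} - \tfrac{7}{8}r - \tfrac{3}{8}, g_3 = pr - \tfrac{1}{2}q + \tfrac{1}{4}r - \tfrac{3}{4}, g_4 = q^{2} - qr^{3} - \tfrac{5}{3}qr^{2} - qr + 3q + 2r^{3} - \tfrac{7}{4}r^{2} - \tfrac{3}{2}r + \tfrac{9}{4}.

Reduce h = 5p^{3} - \tfrac{5}{4}pqr - \tfrac{25}{12}pq + \tfrac{5}{2}pr - \tfrac{5}{2}p - \tfrac{2}{3}r - 10 modulo G:
  leading term p^{3}: subtract (5p)·g_1 from 5p^{3} - \tfrac{5}{4}pqr - \tfrac{25}{12}pq + \tfrac{5}{2}pr - \tfrac{5}{2}p - \tfrac{2}{3}r - 10 → -\tfrac{2}{3}r - 10
  leading term r: no divisor's leading term divides it; move -\tfrac{2}{3}r to the remainder.
  leading term 1: no divisor's leading term divides it; move -10 to the remainder.
  normal form = -\tfrac{2}{3}r - 10.
The normal form is nonzero, so h ∉ I. Since h minus its normal form lies in I, I + (h) = I + (n) where n = -\tfrac{2}{3}r - 10; decide whether this ideal is the whole ring.
Run Buchberger on G together with n (pairs among the g_i already reduce to 0 since G is a Gröbner basis):
g_1 = p^{2} - \tfrac{1}{4}qr - \tfrac{5}{12}q + \tfrac{1}{2}r - \tfrac{1}{2}, LT = p^{2}.
g_2 = pq + \tfrac{3}{2}p - \tfrac{1}{2}qr^{2} - \tfrac{5}{6}qr - \tfrac{1}{4}q + r^{2} - \tfrac{7}{8}r - \tfrac{3}{8}, LT = pq.
g_3 = pr - \tfrac{1}{2}q + \tfrac{1}{4}r - \tfrac{3}{4}, LT = pr.
g_4 = q^{2} - qr^{3} - \tfrac{5}{3}qr^{2} - qr + 3q + 2r^{3} - \tfrac{7}{4}r^{2} - \tfrac{3}{2}r + \tfrac{9}{4}, LT = q^{2}.
n = -\tfrac{2}{3}r - 10, LT = r.

S(g_3,n): lcm = pr. S = -15p - \tfrac{1}{2}q + \tfrac{1}{4}r - \tfrac{3}{4}.
  leading term p: no divisor's leading term divides it; move -15p to the remainder.
  leading term q: no divisor's leading term divides it; move -\tfrac{1}{2}q to the remainder.
  leading term r: subtract (-\tfrac{3}{8})·n from \tfrac{1}{4}r - \tfrac{3}{4} → -\tfrac{9}{2}
  leading term 1: no divisor's leading term divides it; move -\tfrac{9}{2} to the remainder.
  remainder -15p - \tfrac{1}{2}q - \tfrac{9}{2} ≠ 0; add m_6 = -15p - \tfrac{1}{2}q - \tfrac{9}{2} to the basis.

The other S-polynomials (S(g_1,g_2), S(g_1,g_3), S(g_1,g_4), S(g_1,n), S(g_2,g_3), S(g_2,g_4), S(g_2,n), S(g_3,g_4), S(g_4,n), S(g_1,m_6), S(g_2,m_6), S(g_3,m_6), S(g_4,m_6), S(n,m_6)) all reduce to 0 modulo the current basis, so we have a Gröbner basis.
Inter-reduce: drop elements whose leading term is divisible by another's, tail-reduce, and make monic.
Reduced Gröbner basis: {p + \tfrac{1}{30}q + \tfrac{3}{10}, q^{2} + 3018q - 7119, r + 15}.
The reduced Gröbner basis of I + (h) is {p + \tfrac{1}{30}q + \tfrac{3}{10}, q^{2} + 3018q - 7119, r + 15} ≠ {1}, a proper ideal, so the enlarged system stays consistent: h is independent of I, with normal form -\tfrac{2}{3}r - 10.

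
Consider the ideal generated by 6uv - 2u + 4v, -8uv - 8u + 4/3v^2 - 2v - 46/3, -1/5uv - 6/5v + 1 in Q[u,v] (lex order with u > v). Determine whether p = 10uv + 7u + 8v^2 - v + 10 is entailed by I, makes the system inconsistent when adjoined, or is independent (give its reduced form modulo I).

10uv + 7u + 8v^2 - v + 10 lies in I (it reduces to 0).

First compute the reduced Gröbner basis of I by Buchberger's algorithm.
f_1 = 6uv - 2u + 4v, LT = uv.
f_2 = -8uv - 8u + 4/3v^2 - 2v - 46/3, LT = uv.
f_3 = -1/5uv - 6/5v + 1, LT = uv.

S(f_1,f_2): lcm = uv. S = -4/3u + 1/6v^2 + 5/12v - 23/12.
  reduce S modulo (f_1, f_2, f_3):
  remainder -4/3u + 1/6v^2 + 5/12v - 23/12 ≠ 0; add h_4 = -4/3u + 1/6v^2 + 5/12v - 23/12 to the basis.

S(f_1,f_3): lcm = uv. S = -1/3u - 16/3v + 5.
  reduce S modulo (f_1, f_2, f_3, h_4):
  remainder -1/24v^2 - 87/16v + 263/48 ≠ 0; add h_5 = -1/24v^2 - 87/16v + 263/48 to the basis.

S(f_1,h_4): lcm = uv. S = -1/3u + 1/8v^3 + 5/16v^2 - 37/48v.
  reduce S modulo (f_1, f_2, f_3, h_4, h_5):
  remainder 2109v - 2109 ≠ 0; add h_6 = 2109v - 2109 to the basis.

The other S-polynomials (S(f_2,f_3), S(f_2,h_4), S(f_3,h_4), S(f_1,h_5), S(f_2,h_5), S(f_3,h_5), S(h_4,h_5), S(f_1,h_6), S(f_2,h_6), S(f_3,h_6), S(h_4,h_6), S(h_5,h_6)) all reduce to 0 modulo the current basis, so we have a Gröbner basis.
Inter-reduce: drop elements whose leading term is divisible by another's, tail-reduce, and make monic.
Reduced Gröbner basis: {u + 1, v - 1}.
Label its elements g_1 = u + 1, g_2 = v - 1.

Reduce p = 10uv + 7u + 8v^2 - v + 10 modulo G:
  leading term uv: subtract (10v)·g_1 from 10uv + 7u + 8v^2 - v + 10 → 7u + 8v^2 - 11v + 10
  leading term u: subtract (7)·g_1 from 7u + 8v^2 - 11v + 10 → 8v^2 - 11v + 3
  leading term v^2: subtract (8v)·g_2 from 8v^2 - 11v + 3 → -3v + 3
  leading term v: subtract (-3)·g_2 from -3v + 3 → 0
  normal form = 0.
Since the normal form is 0, p ∈ I.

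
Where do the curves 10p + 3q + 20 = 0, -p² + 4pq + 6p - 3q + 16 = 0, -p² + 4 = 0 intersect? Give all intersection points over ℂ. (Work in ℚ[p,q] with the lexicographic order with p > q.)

{(-2, 0)}

Compute a lex Gröbner basis by Buchberger's algorithm.
f_1 = 10p + 3q + 20, LT = p.
f_2 = -p² + 4pq + 6p - 3q + 16, LT = p².
f_3 = -p² + 4, LT = p².

S(f_1,f_2): lcm = p². S = 43/10pq + 8p - 3q + 16.
  leading term pq: subtract (43/100q)·f_1 from 43/10pq + 8p - 3q + 16 → 8p - 129/100q² - 58/5q + 16
  leading term p: subtract (⅘)·f_1 from 8p - 129/100q² - 58/5q + 16 → -129/100q² - 14q
  leading term q²: no divisor's leading term divides it; move -129/100q² to the remainder.
  leading term q: no divisor's leading term divides it; move -14q to the remainder.
  remainder -129/100q² - 14q ≠ 0; add h_4 = -129/100q² - 14q to the basis.

S(f_1,f_3): lcm = p². S = 3/10pq + 2p + 4.
  leading term pq: subtract (3/100q)·f_1 from 3/10pq + 2p + 4 → 2p - 9/100q² - ⅗q + 4
  leading term p: subtract (⅕)·f_1 from 2p - 9/100q² - ⅗q + 4 → -9/100q² - 6/5q
  leading term q²: subtract (3/43)·h_4 from -9/100q² - 6/5q → -48/215q
  leading term q: no divisor's leading term divides it; move -48/215q to the remainder.
  remainder -48/215q ≠ 0; add h_5 = -48/215q to the basis.

The other S-polynomials (S(f_2,f_3), S(f_1,h_4), S(f_2,h_4), S(f_3,h_4), S(f_1,h_5), S(f_2,h_5), S(f_3,h_5), S(h_4,h_5)) all reduce to 0 modulo the current basis, so we have a Gröbner basis.
Inter-reduce: drop elements whose leading term is divisible by another's, tail-reduce, and make monic.
Reduced Gröbner basis: {p + 2, q}.

A lex Gröbner basis eliminates variables successively. Here q depends only on q, with roots {0}; lifting each root through the earlier basis elements recovers the full solutions.
  q = 0: the earlier basis element becomes p + 2 = 0, giving p = -2 — point (-2, 0).
Check: every point annihilates each of the original generators.
Zero-dimensionality of the ideal guarantees finitely many solutions over ℂ.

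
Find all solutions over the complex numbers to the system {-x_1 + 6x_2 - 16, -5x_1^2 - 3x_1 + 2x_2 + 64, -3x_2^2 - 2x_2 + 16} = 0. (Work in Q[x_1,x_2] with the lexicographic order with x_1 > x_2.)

{(-4, 2)}

Compute a lex Gröbner basis by Buchberger's algorithm.
f_1 = -x_1 + 6x_2 - 16, LT = x_1.
f_2 = -5x_1^2 - 3x_1 + 2x_2 + 64, LT = x_1^2.
f_3 = -3x_2^2 - 2x_2 + 16, LT = x_2^2.

S(f_1,f_2): lcm = x_1^2. S = -6x_1x_2 + 77/5x_1 + 2/5x_2 + 64/5.
  reduce S modulo (f_1, f_2, f_3):
  remainder 1064/5x_2 - 2128/5 ≠ 0; add h_4 = 1064/5x_2 - 2128/5 to the basis.

The other S-polynomials (S(f_1,f_3), S(f_2,f_3), S(f_1,h_4), S(f_2,h_4), S(f_3,h_4)) all reduce to 0 modulo the current basis, so we have a Gröbner basis.
Inter-reduce: drop elements whose leading term is divisible by another's, tail-reduce, and make monic.
Reduced Gröbner basis: {x_1 + 4, x_2 - 2}.

Elimination: the polynomial x_2 - 2 lies in the elimination ideal for x_2, so x_2 ∈ {2}. For each such x_2, the remaining basis elements (now univariate) give the rest of the solution.
  x_2 = 2: the earlier basis element becomes x_1 + 4 = 0, giving x_1 = -4 — point (-4, 2).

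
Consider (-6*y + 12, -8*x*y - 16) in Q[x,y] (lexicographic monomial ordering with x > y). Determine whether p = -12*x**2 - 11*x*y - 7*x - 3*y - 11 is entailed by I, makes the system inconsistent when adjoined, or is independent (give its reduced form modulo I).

-12*x**2 - 11*x*y - 7*x - 3*y - 11 lies in I (it reduces to 0).

First compute the reduced Gröbner basis of I by Buchberger's algorithm.
f_1 = -6*y + 12, LT = y.
f_2 = -8*x*y - 16, LT = x*y.

S(f_1,f_2): lcm = x*y. S = -2*x - 2.
  reduce S modulo (f_1, f_2):
  remainder -2*x - 2 ≠ 0; add h_3 = -2*x - 2 to the basis.

The other S-polynomials (S(f_1,h_3), S(f_2,h_3)) all reduce to 0 modulo the current basis, so we have a Gröbner basis.
Inter-reduce: drop elements whose leading term is divisible by another's, tail-reduce, and make monic.
Reduced Gröbner basis: {x + 1, y - 2}.
Label its elements g_1 = x + 1, g_2 = y - 2.

Reduce p = -12*x**2 - 11*x*y - 7*x - 3*y - 11 modulo G:
  leading term x**2: subtract (-12*x)·g_1 from -12*x**2 - 11*x*y - 7*x - 3*y - 11 → -11*x*y + 5*x - 3*y - 11
  leading term x*y: subtract (-11*y)·g_1 from -11*x*y + 5*x - 3*y - 11 → 5*x + 8*y - 11
  leading term x: subtract (5)·g_1 from 5*x + 8*y - 11 → 8*y - 16
  leading term y: subtract (8)·g_2 from 8*y - 16 → 0
  normal form = 0.
Since the normal form is 0, p ∈ I.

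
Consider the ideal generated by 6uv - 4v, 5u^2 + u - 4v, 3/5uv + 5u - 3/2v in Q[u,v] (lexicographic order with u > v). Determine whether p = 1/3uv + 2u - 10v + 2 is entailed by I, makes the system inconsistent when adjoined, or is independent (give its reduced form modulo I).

First compute the reduced Gröbner basis of I by Buchberger's algorithm.
f_1 = 6uv - 4v, LT = uv.
f_2 = 5u^2 + u - 4v, LT = u^2.
f_3 = 3/5uv + 5u - 3/2v, LT = uv.

S(f_1,f_2): lcm = u^2v. S = -13/15uv + 4/5v^2.
  leading term uv: subtract (-13/90)·f_1 from -13/15uv + 4/5v^2 → 4/5v^2 - 26/45v
  leading term v^2: no divisor's leading term divides it; move 4/5v^2 to the remainder.
  leading term v: no divisor's leading term divides it; move -26/45v to the remainder.
  remainder 4/5v^2 - 26/45v ≠ 0; add h_4 = 4/5v^2 - 26/45v to the basis.

S(f_1,f_3): lcm = uv. S = -25/3u + 11/6v.
  leading term u: no divisor's leading term divides it; move -25/3u to the remainder.
  leading term v: no divisor's leading term divides it; move 11/6v to the remainder.
  remainder -25/3u + 11/6v ≠ 0; add h_5 = -25/3u + 11/6v to the basis.

S(f_2,f_3): lcm = u^2v. S = -25/3u^2 + 27/10uv - 4/5v^2.
  leading term u^2: subtract (-5/3)·f_2 from -25/3u^2 + 27/10uv - 4/5v^2 → 27/10uv + 5/3u - 4/5v^2 - 20/3v
  leading term uv: subtract (9/20)·f_1 from 27/10uv + 5/3u - 4/5v^2 - 20/3v → 5/3u - 4/5v^2 - 73/15v
  leading term u: subtract (-1/5)·h_5 from 5/3u - 4/5v^2 - 73/15v → -4/5v^2 - 9/2v
  leading term v^2: subtract (-1)·h_4 from -4/5v^2 - 9/2v → -457/90v
  leading term v: no divisor's leading term divides it; move -457/90v to the remainder.
  remainder -457/90v ≠ 0; add h_6 = -457/90v to the basis.

S(f_1,h_4): lcm = uv^2. S = 13/18uv - 2/3v^2.
  leading term uv: subtract (13/108)·f_1 from 13/18uv - 2/3v^2 → -2/3v^2 + 13/27v
  leading term v^2: subtract (-5/6)·h_4 from -2/3v^2 + 13/27v → 0
  remainder 0.

S(f_2,h_4): leading monomials are coprime, so the S-polynomial reduces to 0 (Buchberger's first criterion).
S(f_3,h_4): lcm = uv^2. S = 163/18uv - 5/2v^2.
  leading term uv: subtract (163/108)·f_1 from 163/18uv - 5/2v^2 → -5/2v^2 + 163/27v
  leading term v^2: subtract (-25/8)·h_4 from -5/2v^2 + 163/27v → 457/108v
  leading term v: subtract (-5/6)·h_6 from 457/108v → 0
  remainder 0.

S(f_1,h_5): lcm = uv. S = 11/50v^2 - 2/3v.
  leading term v^2: subtract (11/40)·h_4 from 11/50v^2 - 2/3v → -457/900v
  leading term v: subtract (1/10)·h_6 from -457/900v → 0
  remainder 0.

S(f_2,h_5): lcm = u^2. S = 11/50uv + 1/5u - 4/5v.
  leading term uv: subtract (11/300)·f_1 from 11/50uv + 1/5u - 4/5v → 1/5u - 49/75v
  leading term u: subtract (-3/125)·h_5 from 1/5u - 49/75v → -457/750v
  leading term v: subtract (3/25)·h_6 from -457/750v → 0
  remainder 0.

S(f_3,h_5): lcm = uv. S = 25/3u + 11/50v^2 - 5/2v.
  leading term u: subtract (-1)·h_5 from 25/3u + 11/50v^2 - 5/2v → 11/50v^2 - 2/3v
  leading term v^2: subtract (11/40)·h_4 from 11/50v^2 - 2/3v → -457/900v
  leading term v: subtract (1/10)·h_6 from -457/900v → 0
  remainder 0.

S(h_4,h_5): leading monomials are coprime, so the S-polynomial reduces to 0 (Buchberger's first criterion).
S(f_1,h_6): lcm = uv. S = -2/3v.
  leading term v: subtract (60/457)·h_6 from -2/3v → 0
  remainder 0.

S(f_2,h_6): leading monomials are coprime, so the S-polynomial reduces to 0 (Buchberger's first criterion).
S(f_3,h_6): lcm = uv. S = 25/3u - 5/2v.
  leading term u: subtract (-1)·h_5 from 25/3u - 5/2v → -2/3v
  leading term v: subtract (60/457)·h_6 from -2/3v → 0
  remainder 0.

S(h_4,h_6): lcm = v^2. S = -13/18v.
  leading term v: subtract (65/457)·h_6 from -13/18v → 0
  remainder 0.

S(h_5,h_6): leading monomials are coprime, so the S-polynomial reduces to 0 (Buchberger's first criterion).
Every S-polynomial of the final basis reduces to 0, so we have a Gröbner basis.
Inter-reduce: drop elements whose leading term is divisible by another's, tail-reduce, and make monic.
Reduced Gröbner basis: {u, v}.
Label its elements g_1 = u, g_2 = v.

Reduce p = 1/3uv + 2u - 10v + 2 modulo G:
  leading term uv: subtract (1/3v)·g_1 from 1/3uv + 2u - 10v + 2 → 2u - 10v + 2
  leading term u: subtract (2)·g_1 from 2u - 10v + 2 → -10v + 2
  leading term v: subtract (-10)·g_2 from -10v + 2 → 2
  leading term 1: no divisor's leading term divides it; move 2 to the remainder.
  normal form = 2.
The normal form is nonzero, so p ∉ I. Since p minus its normal form lies in I, I + (p) = I + (r) where r = 2; decide whether this ideal is the whole ring.
Here r = 2 is a nonzero constant, hence a unit: 1 ∈ I + (p), the Gröbner basis of I + (p) is {1}, and the enlarged system has no common solution — adjoining p is inconsistent.

Adjoining 1/3uv + 2u - 10v + 2 makes the ideal the whole ring: the system is inconsistent.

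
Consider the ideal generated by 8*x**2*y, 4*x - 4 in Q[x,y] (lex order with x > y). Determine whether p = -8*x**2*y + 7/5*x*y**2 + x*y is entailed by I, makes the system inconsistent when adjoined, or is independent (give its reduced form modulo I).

First compute the reduced Gröbner basis of I by Buchberger's algorithm.
f_1 = 8*x**2*y, LT = x**2*y.
f_2 = 4*x - 4, LT = x.

S(f_1,f_2): lcm = x**2*y. S = x*y.
  reduce S modulo (f_1, f_2):
  remainder y ≠ 0; add h_3 = y to the basis.

The other S-polynomials (S(f_1,h_3), S(f_2,h_3)) all reduce to 0 modulo the current basis, so we have a Gröbner basis.
Inter-reduce: drop elements whose leading term is divisible by another's, tail-reduce, and make monic.
Reduced Gröbner basis: {x - 1, y}.
Label its elements g_1 = x - 1, g_2 = y.

Reduce p = -8*x**2*y + 7/5*x*y**2 + x*y modulo G:
  leading term x**2*y: subtract (-8*x*y)·g_1 from -8*x**2*y + 7/5*x*y**2 + x*y → 7/5*x*y**2 - 7*x*y
  leading term x*y**2: subtract (7/5*y**2)·g_1 from 7/5*x*y**2 - 7*x*y → -7*x*y + 7/5*y**2
  leading term x*y: subtract (-7*y)·g_1 from -7*x*y + 7/5*y**2 → 7/5*y**2 - 7*y
  leading term y**2: subtract (7/5*y)·g_2 from 7/5*y**2 - 7*y → -7*y
  leading term y: subtract (-7)·g_2 from -7*y → 0
  normal form = 0.
Since the normal form is 0, p ∈ I.

-8*x**2*y + 7/5*x*y**2 + x*y lies in I (it reduces to 0).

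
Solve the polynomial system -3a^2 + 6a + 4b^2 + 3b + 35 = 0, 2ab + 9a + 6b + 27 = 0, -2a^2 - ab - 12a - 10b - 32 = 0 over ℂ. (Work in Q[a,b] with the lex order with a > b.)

{(-3, -2)}

Compute a lex Gröbner basis by Buchberger's algorithm.
f_1 = -3a^2 + 6a + 4b^2 + 3b + 35, LT = a^2.
f_2 = 2ab + 9a + 6b + 27, LT = ab.
f_3 = -2a^2 - ab - 12a - 10b - 32, LT = a^2.

S(f_1,f_2): lcm = a^2b. S = -9/2a^2 - 5ab - 27/2a - 4/3b^3 - b^2 - 35/3b.
  leading term a^2: subtract (3/2)·f_1 from -9/2a^2 - 5ab - 27/2a - 4/3b^3 - b^2 - 35/3b → -5ab - 45/2a - 4/3b^3 - 7b^2 - 97/6b - 105/2
  leading term ab: subtract (-5/2)·f_2 from -5ab - 45/2a - 4/3b^3 - 7b^2 - 97/6b - 105/2 → -4/3b^3 - 7b^2 - 7/6b + 15
  leading term b^3: no divisor's leading term divides it; move -4/3b^3 to the remainder.
  leading term b^2: no divisor's leading term divides it; move -7b^2 to the remainder.
  leading term b: no divisor's leading term divides it; move -7/6b to the remainder.
  leading term 1: no divisor's leading term divides it; move 15 to the remainder.
  remainder -4/3b^3 - 7b^2 - 7/6b + 15 ≠ 0; add h_4 = -4/3b^3 - 7b^2 - 7/6b + 15 to the basis.

S(f_1,f_3): lcm = a^2. S = -1/2ab - 8a - 4/3b^2 - 6b - 83/3.
  leading term ab: subtract (-1/4)·f_2 from -1/2ab - 8a - 4/3b^2 - 6b - 83/3 → -23/4a - 4/3b^2 - 9/2b - 251/12
  leading term a: no divisor's leading term divides it; move -23/4a to the remainder.
  leading term b^2: no divisor's leading term divides it; move -4/3b^2 to the remainder.
  leading term b: no divisor's leading term divides it; move -9/2b to the remainder.
  leading term 1: no divisor's leading term divides it; move -251/12 to the remainder.
  remainder -23/4a - 4/3b^2 - 9/2b - 251/12 ≠ 0; add h_5 = -23/4a - 4/3b^2 - 9/2b - 251/12 to the basis.

S(f_2,f_3): lcm = a^2b. S = 9/2a^2 - 1/2ab^2 - 3ab + 27/2a - 5b^2 - 16b.
  leading term a^2: subtract (-3/2)·f_1 from 9/2a^2 - 1/2ab^2 - 3ab + 27/2a - 5b^2 - 16b → -1/2ab^2 - 3ab + 45/2a + b^2 - 23/2b + 105/2
  leading term ab^2: subtract (-1/4b)·f_2 from -1/2ab^2 - 3ab + 45/2a + b^2 - 23/2b + 105/2 → -3/4ab + 45/2a + 5/2b^2 - 19/4b + 105/2
  leading term ab: subtract (-3/8)·f_2 from -3/4ab + 45/2a + 5/2b^2 - 19/4b + 105/2 → 207/8a + 5/2b^2 - 5/2b + 501/8
  leading term a: subtract (-9/2)·h_5 from 207/8a + 5/2b^2 - 5/2b + 501/8 → -7/2b^2 - 91/4b - 63/2
  leading term b^2: no divisor's leading term divides it; move -7/2b^2 to the remainder.
  leading term b: no divisor's leading term divides it; move -91/4b to the remainder.
  leading term 1: no divisor's leading term divides it; move -63/2 to the remainder.
  remainder -7/2b^2 - 91/4b - 63/2 ≠ 0; add h_6 = -7/2b^2 - 91/4b - 63/2 to the basis.

S(f_1,h_5): lcm = a^2. S = -16/69ab^2 - 18/23ab - 389/69a - 4/3b^2 - b - 35/3.
  leading term ab^2: subtract (-8/69b)·f_2 from -16/69ab^2 - 18/23ab - 389/69a - 4/3b^2 - b - 35/3 → 6/23ab - 389/69a - 44/69b^2 + 49/23b - 35/3
  leading term ab: subtract (3/23)·f_2 from 6/23ab - 389/69a - 44/69b^2 + 49/23b - 35/3 → -470/69a - 44/69b^2 + 31/23b - 1048/69
  leading term a: subtract (1880/1587)·h_5 from -470/69a - 44/69b^2 + 31/23b - 1048/69 → 4484/4761b^2 + 3533/529b + 45658/4761
  leading term b^2: subtract (-8968/33327)·h_6 from 4484/4761b^2 + 3533/529b + 45658/4761 → 2651/4761b + 5302/4761
  leading term b: no divisor's leading term divides it; move 2651/4761b to the remainder.
  leading term 1: no divisor's leading term divides it; move 5302/4761 to the remainder.
  remainder 2651/4761b + 5302/4761 ≠ 0; add h_7 = 2651/4761b + 5302/4761 to the basis.

The other S-polynomials (S(f_1,h_4), S(f_2,h_4), S(f_3,h_4), S(f_2,h_5), S(f_3,h_5), S(h_4,h_5), S(f_1,h_6), S(f_2,h_6), S(f_3,h_6), S(h_4,h_6), S(h_5,h_6), S(f_1,h_7), S(f_2,h_7), S(f_3,h_7), S(h_4,h_7), S(h_5,h_7), S(h_6,h_7)) all reduce to 0 modulo the current basis, so we have a Gröbner basis.
Inter-reduce: drop elements whose leading term is divisible by another's, tail-reduce, and make monic.
Reduced Gröbner basis: {a + 3, b + 2}.

The lex basis is triangular: the last element involves only b. Solving b + 2 = 0 gives b ∈ {-2}; substituting each value into the earlier elements determines the remaining variables.
  b = -2: the earlier basis element becomes a + 3 = 0, giving a = -3 — point (-3, -2).
Substituting each solution back into the original system confirms all equations vanish.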